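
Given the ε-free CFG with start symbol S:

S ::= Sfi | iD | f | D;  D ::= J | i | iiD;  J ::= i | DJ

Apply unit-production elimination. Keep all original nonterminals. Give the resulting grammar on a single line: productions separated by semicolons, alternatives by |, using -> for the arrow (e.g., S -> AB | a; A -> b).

S -> f | i | DJ | iD | Sfi | iiD; D -> i | DJ | iiD; J -> i | DJ

Unit productions: D->J, S->D.
Unit pairs (A ⇒* B via units): (D,J), (S,D), (S,J).
S: inherits non-unit rules of {D, J, S} → DJ | Sfi | f | i | iD | iiD.
D: inherits non-unit rules of {D, J} → DJ | i | iiD.
J: inherits non-unit rules of {J} → DJ | i.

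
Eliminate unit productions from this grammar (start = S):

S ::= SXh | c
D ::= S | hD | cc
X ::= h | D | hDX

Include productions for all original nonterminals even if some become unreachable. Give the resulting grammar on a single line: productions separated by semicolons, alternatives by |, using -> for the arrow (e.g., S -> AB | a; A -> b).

Unit productions: D->S, X->D.
Unit pairs (A ⇒* B via units): (D,S), (X,D), (X,S).
S: inherits non-unit rules of {S} → SXh | c.
D: inherits non-unit rules of {D, S} → SXh | c | cc | hD.
X: inherits non-unit rules of {D, S, X} → SXh | c | cc | h | hD | hDX.

S -> c | SXh; D -> c | cc | hD | SXh; X -> c | h | cc | hD | SXh | hDX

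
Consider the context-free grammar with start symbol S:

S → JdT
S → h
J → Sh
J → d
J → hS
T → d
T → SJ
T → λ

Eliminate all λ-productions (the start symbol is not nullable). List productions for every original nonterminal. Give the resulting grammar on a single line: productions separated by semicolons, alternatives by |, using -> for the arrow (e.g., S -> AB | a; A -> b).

S -> h | Jd | JdT; J -> d | Sh | hS; T -> d | SJ

Nullable set: {T}.
S -> JdT: T nullable, giving Jd | JdT.
Drop T -> λ.
Unchanged (no nullable symbols): S -> h; J -> Sh; J -> d; J -> hS; T -> SJ; T -> d.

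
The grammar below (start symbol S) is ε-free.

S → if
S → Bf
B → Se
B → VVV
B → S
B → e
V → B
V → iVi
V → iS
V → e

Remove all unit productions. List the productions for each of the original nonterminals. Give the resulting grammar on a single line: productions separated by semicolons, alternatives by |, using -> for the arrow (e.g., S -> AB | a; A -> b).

S -> Bf | if; B -> e | Bf | Se | if | VVV; V -> e | Bf | Se | iS | if | VVV | iVi

Unit productions: B->S, V->B.
Unit pairs (A ⇒* B via units): (B,S), (V,B), (V,S).
S: inherits non-unit rules of {S} → Bf | if.
B: inherits non-unit rules of {B, S} → Bf | Se | VVV | e | if.
V: inherits non-unit rules of {B, S, V} → Bf | Se | VVV | e | iS | iVi | if.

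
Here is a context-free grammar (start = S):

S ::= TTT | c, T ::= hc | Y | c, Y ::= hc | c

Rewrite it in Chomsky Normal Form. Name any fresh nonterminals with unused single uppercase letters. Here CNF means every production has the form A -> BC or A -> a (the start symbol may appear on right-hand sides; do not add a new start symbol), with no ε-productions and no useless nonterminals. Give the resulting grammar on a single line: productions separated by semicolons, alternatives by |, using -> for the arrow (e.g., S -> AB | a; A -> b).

S -> c | TC; A -> h; B -> c; C -> TT; T -> c | AB

No ε-productions.
After unit-elimination: S -> c | TTT; T -> c | hc; Y -> c | hc.
TERM: introduce B -> c, A -> h and substitute in every rule of length ≥2.
BIN: S -> TTT becomes S -> TC, C -> TT.
Drop unreachable/unproductive: Y.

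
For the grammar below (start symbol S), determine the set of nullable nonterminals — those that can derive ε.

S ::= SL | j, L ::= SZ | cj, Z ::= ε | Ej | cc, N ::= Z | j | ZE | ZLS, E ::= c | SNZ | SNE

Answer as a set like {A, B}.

{N, Z}

Directly nullable (have an ε-rule): {Z}.
N is nullable via N -> Z (every symbol on the right is already known nullable).
Not nullable: E, L, S — each has a terminal in every rule's right-hand side or depends on a non-nullable symbol.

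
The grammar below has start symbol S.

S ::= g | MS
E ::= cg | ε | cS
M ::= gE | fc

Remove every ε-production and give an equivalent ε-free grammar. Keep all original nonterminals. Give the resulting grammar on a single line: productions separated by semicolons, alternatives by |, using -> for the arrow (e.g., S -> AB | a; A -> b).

Nullable set: {E}.
Drop E -> ε.
M -> gE: E nullable, giving g | gE.
Unchanged (no nullable symbols): S -> MS; S -> g; E -> cS; E -> cg; M -> fc.

S -> g | MS; E -> cS | cg; M -> g | fc | gE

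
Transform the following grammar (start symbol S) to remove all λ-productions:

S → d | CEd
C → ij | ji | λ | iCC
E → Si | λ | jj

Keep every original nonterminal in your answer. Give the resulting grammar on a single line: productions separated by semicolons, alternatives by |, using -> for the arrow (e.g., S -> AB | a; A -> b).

Nullable set: {C, E}.
S -> CEd: C, E nullable, giving CEd | Cd | Ed | d.
Drop C -> λ.
C -> iCC: C, C nullable, giving i | iC | iCC.
Drop E -> λ.
Unchanged (no nullable symbols): S -> d; C -> ij; C -> ji; E -> Si; E -> jj.

S -> d | Cd | Ed | CEd; C -> i | iC | ij | ji | iCC; E -> Si | jj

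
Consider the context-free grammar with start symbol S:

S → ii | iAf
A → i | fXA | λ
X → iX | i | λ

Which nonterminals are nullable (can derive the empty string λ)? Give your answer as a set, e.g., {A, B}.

Directly nullable (have an ε-rule): {A, X}.
Not nullable: S — each has a terminal in every rule's right-hand side or depends on a non-nullable symbol.

{A, X}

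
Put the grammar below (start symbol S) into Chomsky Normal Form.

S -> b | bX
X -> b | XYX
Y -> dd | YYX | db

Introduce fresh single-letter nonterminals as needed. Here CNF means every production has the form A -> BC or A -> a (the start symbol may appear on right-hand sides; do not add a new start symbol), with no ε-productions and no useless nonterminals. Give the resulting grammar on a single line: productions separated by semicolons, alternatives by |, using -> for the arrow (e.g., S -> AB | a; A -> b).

S -> b | AX; A -> b; B -> d; C -> YX; D -> YX; X -> b | XC; Y -> BA | BB | YD

No ε-productions.
No unit productions to eliminate.
TERM: introduce A -> b, B -> d and substitute in every rule of length ≥2.
BIN: X -> XYX becomes X -> XC, C -> YX; Y -> YYX becomes Y -> YD, D -> YX.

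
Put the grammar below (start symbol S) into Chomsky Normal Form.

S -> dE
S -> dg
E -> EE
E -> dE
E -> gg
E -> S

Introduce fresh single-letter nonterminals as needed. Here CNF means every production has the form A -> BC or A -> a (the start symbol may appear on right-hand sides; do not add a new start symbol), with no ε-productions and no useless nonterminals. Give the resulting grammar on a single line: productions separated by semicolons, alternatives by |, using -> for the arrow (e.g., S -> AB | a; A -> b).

No ε-productions.
After unit-elimination: S -> dE | dg; E -> EE | dE | dg | gg.
TERM: introduce A -> d, B -> g and substitute in every rule of length ≥2.

S -> AB | AE; A -> d; B -> g; E -> AB | AE | BB | EE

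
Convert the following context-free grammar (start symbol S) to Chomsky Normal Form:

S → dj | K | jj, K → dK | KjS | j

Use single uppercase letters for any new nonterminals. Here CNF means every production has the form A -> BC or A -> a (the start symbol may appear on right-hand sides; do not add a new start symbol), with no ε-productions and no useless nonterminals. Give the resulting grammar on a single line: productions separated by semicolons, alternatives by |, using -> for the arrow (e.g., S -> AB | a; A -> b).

No ε-productions.
After unit-elimination: S -> j | dK | dj | jj | KjS; K -> j | dK | KjS.
TERM: introduce B -> d, A -> j and substitute in every rule of length ≥2.
BIN: K -> KAS becomes K -> KC, C -> AS; S -> KAS becomes S -> KD, D -> AS.

S -> j | AA | BA | BK | KD; A -> j; B -> d; C -> AS; D -> AS; K -> j | BK | KC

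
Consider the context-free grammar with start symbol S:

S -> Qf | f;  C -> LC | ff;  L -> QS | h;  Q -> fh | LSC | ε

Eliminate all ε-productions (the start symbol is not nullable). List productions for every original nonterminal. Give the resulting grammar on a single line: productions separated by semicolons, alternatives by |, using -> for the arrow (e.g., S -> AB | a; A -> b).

Nullable set: {Q}.
S -> Qf: Q nullable, giving Qf | f.
L -> QS: Q nullable, giving QS | S.
Drop Q -> ε.
Unchanged (no nullable symbols): S -> f; C -> LC; C -> ff; L -> h; Q -> LSC; Q -> fh.

S -> f | Qf; C -> LC | ff; L -> S | h | QS; Q -> fh | LSC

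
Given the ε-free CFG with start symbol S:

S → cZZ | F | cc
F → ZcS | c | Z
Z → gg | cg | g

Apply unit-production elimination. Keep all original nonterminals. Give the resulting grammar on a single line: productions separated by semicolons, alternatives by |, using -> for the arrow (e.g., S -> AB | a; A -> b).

S -> c | g | cc | cg | gg | ZcS | cZZ; F -> c | g | cg | gg | ZcS; Z -> g | cg | gg

Unit productions: F->Z, S->F.
Unit pairs (A ⇒* B via units): (F,Z), (S,F), (S,Z).
S: inherits non-unit rules of {F, S, Z} → ZcS | c | cZZ | cc | cg | g | gg.
F: inherits non-unit rules of {F, Z} → ZcS | c | cg | g | gg.
Z: inherits non-unit rules of {Z} → cg | g | gg.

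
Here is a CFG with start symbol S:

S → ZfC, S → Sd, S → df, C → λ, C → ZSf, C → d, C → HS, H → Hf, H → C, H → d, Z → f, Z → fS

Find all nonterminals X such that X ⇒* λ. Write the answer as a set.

Directly nullable (have an ε-rule): {C}.
H is nullable via H -> C (every symbol on the right is already known nullable).
Not nullable: S, Z — each has a terminal in every rule's right-hand side or depends on a non-nullable symbol.

{C, H}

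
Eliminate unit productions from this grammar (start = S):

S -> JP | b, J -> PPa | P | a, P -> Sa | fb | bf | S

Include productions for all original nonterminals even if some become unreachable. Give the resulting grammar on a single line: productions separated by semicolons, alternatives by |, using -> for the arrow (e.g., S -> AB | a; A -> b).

Unit productions: J->P, P->S.
Unit pairs (A ⇒* B via units): (J,P), (J,S), (P,S).
S: inherits non-unit rules of {S} → JP | b.
J: inherits non-unit rules of {J, P, S} → JP | PPa | Sa | a | b | bf | fb.
P: inherits non-unit rules of {P, S} → JP | Sa | b | bf | fb.

S -> b | JP; J -> a | b | JP | Sa | bf | fb | PPa; P -> b | JP | Sa | bf | fb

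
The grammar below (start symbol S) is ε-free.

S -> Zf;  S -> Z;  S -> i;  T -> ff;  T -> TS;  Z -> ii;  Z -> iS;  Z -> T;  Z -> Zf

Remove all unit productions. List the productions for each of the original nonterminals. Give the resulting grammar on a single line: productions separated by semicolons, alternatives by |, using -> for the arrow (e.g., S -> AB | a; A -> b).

S -> i | TS | Zf | ff | iS | ii; T -> TS | ff; Z -> TS | Zf | ff | iS | ii

Unit productions: S->Z, Z->T.
Unit pairs (A ⇒* B via units): (S,T), (S,Z), (Z,T).
S: inherits non-unit rules of {S, T, Z} → TS | Zf | ff | i | iS | ii.
T: inherits non-unit rules of {T} → TS | ff.
Z: inherits non-unit rules of {T, Z} → TS | Zf | ff | iS | ii.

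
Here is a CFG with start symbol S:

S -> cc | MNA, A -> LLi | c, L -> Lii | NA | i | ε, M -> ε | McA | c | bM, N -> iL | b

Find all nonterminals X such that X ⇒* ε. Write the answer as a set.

Directly nullable (have an ε-rule): {L, M}.
Not nullable: A, N, S — each has a terminal in every rule's right-hand side or depends on a non-nullable symbol.

{L, M}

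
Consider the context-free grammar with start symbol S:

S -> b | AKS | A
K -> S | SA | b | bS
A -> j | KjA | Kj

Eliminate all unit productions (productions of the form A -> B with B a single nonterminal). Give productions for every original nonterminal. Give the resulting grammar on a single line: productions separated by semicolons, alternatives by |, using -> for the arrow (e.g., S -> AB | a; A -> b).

S -> b | j | Kj | AKS | KjA; A -> j | Kj | KjA; K -> b | j | Kj | SA | bS | AKS | KjA

Unit productions: K->S, S->A.
Unit pairs (A ⇒* B via units): (K,A), (K,S), (S,A).
S: inherits non-unit rules of {A, S} → AKS | Kj | KjA | b | j.
A: inherits non-unit rules of {A} → Kj | KjA | j.
K: inherits non-unit rules of {A, K, S} → AKS | Kj | KjA | SA | b | bS | j.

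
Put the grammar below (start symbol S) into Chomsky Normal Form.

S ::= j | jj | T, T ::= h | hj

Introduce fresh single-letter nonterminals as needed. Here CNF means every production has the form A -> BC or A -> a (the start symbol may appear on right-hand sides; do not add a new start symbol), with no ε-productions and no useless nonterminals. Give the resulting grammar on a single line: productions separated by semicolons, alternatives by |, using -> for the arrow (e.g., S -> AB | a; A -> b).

No ε-productions.
After unit-elimination: S -> h | j | hj | jj; T -> h | hj.
TERM: introduce A -> h, B -> j and substitute in every rule of length ≥2.
Drop unreachable/unproductive: T.

S -> h | j | AB | BB; A -> h; B -> j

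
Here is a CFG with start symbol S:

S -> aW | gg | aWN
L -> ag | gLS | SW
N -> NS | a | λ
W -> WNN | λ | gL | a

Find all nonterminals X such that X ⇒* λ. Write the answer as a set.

{N, W}

Directly nullable (have an ε-rule): {N, W}.
Not nullable: L, S — each has a terminal in every rule's right-hand side or depends on a non-nullable symbol.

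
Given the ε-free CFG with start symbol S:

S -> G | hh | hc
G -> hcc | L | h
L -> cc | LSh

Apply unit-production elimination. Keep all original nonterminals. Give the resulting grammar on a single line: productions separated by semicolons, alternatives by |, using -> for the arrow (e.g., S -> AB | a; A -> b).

S -> h | cc | hc | hh | LSh | hcc; G -> h | cc | LSh | hcc; L -> cc | LSh

Unit productions: G->L, S->G.
Unit pairs (A ⇒* B via units): (G,L), (S,G), (S,L).
S: inherits non-unit rules of {G, L, S} → LSh | cc | h | hc | hcc | hh.
G: inherits non-unit rules of {G, L} → LSh | cc | h | hcc.
L: inherits non-unit rules of {L} → LSh | cc.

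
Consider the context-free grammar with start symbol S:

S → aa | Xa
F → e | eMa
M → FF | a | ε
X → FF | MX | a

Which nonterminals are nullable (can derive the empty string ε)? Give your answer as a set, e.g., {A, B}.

{M}

Directly nullable (have an ε-rule): {M}.
Not nullable: F, S, X — each has a terminal in every rule's right-hand side or depends on a non-nullable symbol.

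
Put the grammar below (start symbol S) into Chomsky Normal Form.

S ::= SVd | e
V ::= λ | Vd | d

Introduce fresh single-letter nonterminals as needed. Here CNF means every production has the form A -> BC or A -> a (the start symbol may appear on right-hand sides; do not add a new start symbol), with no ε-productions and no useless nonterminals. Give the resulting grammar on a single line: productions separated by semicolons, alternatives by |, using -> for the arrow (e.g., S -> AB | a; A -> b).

Nullable: {V}; after ε-elimination: S -> e | Sd | SVd; V -> d | Vd.
No unit productions to eliminate.
TERM: introduce A -> d and substitute in every rule of length ≥2.
BIN: S -> SVA becomes S -> SB, B -> VA.

S -> e | SA | SB; A -> d; B -> VA; V -> d | VA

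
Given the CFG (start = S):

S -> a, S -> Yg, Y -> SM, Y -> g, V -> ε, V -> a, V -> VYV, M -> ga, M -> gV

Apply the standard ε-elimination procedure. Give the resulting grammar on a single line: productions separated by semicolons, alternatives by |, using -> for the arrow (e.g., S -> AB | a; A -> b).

Nullable set: {V}.
M -> gV: V nullable, giving g | gV.
Drop V -> ε.
V -> VYV: V, V nullable, giving VY | VYV | Y | YV.
Unchanged (no nullable symbols): S -> Yg; S -> a; M -> ga; V -> a; Y -> SM; Y -> g.

S -> a | Yg; M -> g | gV | ga; V -> Y | a | VY | YV | VYV; Y -> g | SM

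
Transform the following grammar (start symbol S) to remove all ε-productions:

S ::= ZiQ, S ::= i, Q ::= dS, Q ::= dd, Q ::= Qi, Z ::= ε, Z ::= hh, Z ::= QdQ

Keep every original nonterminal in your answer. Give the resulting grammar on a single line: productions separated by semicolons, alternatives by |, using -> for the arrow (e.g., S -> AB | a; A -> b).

Nullable set: {Z}.
S -> ZiQ: Z nullable, giving ZiQ | iQ.
Drop Z -> ε.
Unchanged (no nullable symbols): S -> i; Q -> Qi; Q -> dS; Q -> dd; Z -> QdQ; Z -> hh.

S -> i | iQ | ZiQ; Q -> Qi | dS | dd; Z -> hh | QdQ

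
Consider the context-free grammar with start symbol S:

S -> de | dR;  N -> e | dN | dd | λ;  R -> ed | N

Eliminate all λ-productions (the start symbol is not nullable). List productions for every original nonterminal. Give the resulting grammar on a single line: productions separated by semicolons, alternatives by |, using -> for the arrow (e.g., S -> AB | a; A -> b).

Nullable set: {N, R}.
S -> dR: R nullable, giving d | dR.
Drop N -> λ.
N -> dN: N nullable, giving d | dN.
R -> N: N nullable, giving N.
Unchanged (no nullable symbols): S -> de; N -> dd; N -> e; R -> ed.

S -> d | dR | de; N -> d | e | dN | dd; R -> N | ed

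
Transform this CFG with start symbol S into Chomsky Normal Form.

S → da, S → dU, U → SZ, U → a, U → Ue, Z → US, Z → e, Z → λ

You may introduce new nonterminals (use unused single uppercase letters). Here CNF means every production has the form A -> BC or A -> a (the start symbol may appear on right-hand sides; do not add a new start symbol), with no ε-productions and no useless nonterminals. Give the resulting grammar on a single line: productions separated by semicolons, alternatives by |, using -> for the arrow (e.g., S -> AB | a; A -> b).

S -> AB | AU; A -> d; B -> a; C -> e; U -> a | AB | AU | SZ | UC; Z -> e | US

Nullable: {Z}; after ε-elimination: S -> dU | da; U -> S | a | SZ | Ue; Z -> e | US.
After unit-elimination: S -> dU | da; U -> a | SZ | Ue | dU | da; Z -> e | US.
TERM: introduce B -> a, A -> d, C -> e and substitute in every rule of length ≥2.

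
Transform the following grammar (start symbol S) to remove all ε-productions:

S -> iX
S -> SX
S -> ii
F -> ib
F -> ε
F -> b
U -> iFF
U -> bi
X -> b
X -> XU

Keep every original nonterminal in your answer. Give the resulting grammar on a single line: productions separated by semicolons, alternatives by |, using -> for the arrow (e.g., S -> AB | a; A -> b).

S -> SX | iX | ii; F -> b | ib; U -> i | bi | iF | iFF; X -> b | XU

Nullable set: {F}.
Drop F -> ε.
U -> iFF: F, F nullable, giving i | iF | iFF.
Unchanged (no nullable symbols): S -> SX; S -> iX; S -> ii; F -> b; F -> ib; U -> bi; X -> XU; X -> b.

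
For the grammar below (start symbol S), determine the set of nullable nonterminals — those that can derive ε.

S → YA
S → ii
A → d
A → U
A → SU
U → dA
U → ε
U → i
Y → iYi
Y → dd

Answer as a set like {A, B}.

{A, U}

Directly nullable (have an ε-rule): {U}.
A is nullable via A -> U (every symbol on the right is already known nullable).
Not nullable: S, Y — each has a terminal in every rule's right-hand side or depends on a non-nullable symbol.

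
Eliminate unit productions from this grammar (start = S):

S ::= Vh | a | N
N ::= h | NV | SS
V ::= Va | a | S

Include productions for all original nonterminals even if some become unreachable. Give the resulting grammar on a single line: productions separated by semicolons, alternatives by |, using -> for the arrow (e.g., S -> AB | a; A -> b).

Unit productions: S->N, V->S.
Unit pairs (A ⇒* B via units): (S,N), (V,N), (V,S).
S: inherits non-unit rules of {N, S} → NV | SS | Vh | a | h.
N: inherits non-unit rules of {N} → NV | SS | h.
V: inherits non-unit rules of {N, S, V} → NV | SS | Va | Vh | a | h.

S -> a | h | NV | SS | Vh; N -> h | NV | SS; V -> a | h | NV | SS | Va | Vh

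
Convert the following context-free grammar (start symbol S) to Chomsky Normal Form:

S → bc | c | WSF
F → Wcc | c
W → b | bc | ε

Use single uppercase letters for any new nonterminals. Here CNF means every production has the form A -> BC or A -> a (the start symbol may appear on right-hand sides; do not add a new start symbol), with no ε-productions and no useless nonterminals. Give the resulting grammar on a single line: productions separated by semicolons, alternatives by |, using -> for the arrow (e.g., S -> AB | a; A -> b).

Nullable: {W}; after ε-elimination: S -> c | SF | bc | WSF; F -> c | cc | Wcc; W -> b | bc.
No unit productions to eliminate.
TERM: introduce B -> b, A -> c and substitute in every rule of length ≥2.
BIN: F -> WAA becomes F -> WC, C -> AA; S -> WSF becomes S -> WD, D -> SF.

S -> c | BA | SF | WD; A -> c; B -> b; C -> AA; D -> SF; F -> c | AA | WC; W -> b | BA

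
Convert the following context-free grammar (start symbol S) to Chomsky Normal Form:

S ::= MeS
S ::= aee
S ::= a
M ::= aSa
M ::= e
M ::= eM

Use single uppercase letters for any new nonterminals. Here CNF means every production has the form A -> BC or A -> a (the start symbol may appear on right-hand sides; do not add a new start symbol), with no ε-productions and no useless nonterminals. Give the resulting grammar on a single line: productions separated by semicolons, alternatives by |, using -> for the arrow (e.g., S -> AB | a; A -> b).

S -> a | AD | ME; A -> a; B -> e; C -> SA; D -> BB; E -> BS; M -> e | AC | BM

No ε-productions.
No unit productions to eliminate.
TERM: introduce A -> a, B -> e and substitute in every rule of length ≥2.
BIN: M -> ASA becomes M -> AC, C -> SA; S -> ABB becomes S -> AD, D -> BB; S -> MBS becomes S -> ME, E -> BS.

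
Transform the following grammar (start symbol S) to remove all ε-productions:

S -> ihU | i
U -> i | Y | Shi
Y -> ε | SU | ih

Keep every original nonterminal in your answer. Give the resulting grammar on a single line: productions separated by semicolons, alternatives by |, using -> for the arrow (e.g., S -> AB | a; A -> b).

S -> i | ih | ihU; U -> Y | i | Shi; Y -> S | SU | ih

Nullable set: {U, Y}.
S -> ihU: U nullable, giving ih | ihU.
U -> Y: Y nullable, giving Y.
Drop Y -> ε.
Y -> SU: U nullable, giving S | SU.
Unchanged (no nullable symbols): S -> i; U -> Shi; U -> i; Y -> ih.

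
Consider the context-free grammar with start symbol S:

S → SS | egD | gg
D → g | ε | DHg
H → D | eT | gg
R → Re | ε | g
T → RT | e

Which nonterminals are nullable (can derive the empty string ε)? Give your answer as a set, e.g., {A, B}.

Directly nullable (have an ε-rule): {D, R}.
H is nullable via H -> D (every symbol on the right is already known nullable).
Not nullable: S, T — each has a terminal in every rule's right-hand side or depends on a non-nullable symbol.

{D, H, R}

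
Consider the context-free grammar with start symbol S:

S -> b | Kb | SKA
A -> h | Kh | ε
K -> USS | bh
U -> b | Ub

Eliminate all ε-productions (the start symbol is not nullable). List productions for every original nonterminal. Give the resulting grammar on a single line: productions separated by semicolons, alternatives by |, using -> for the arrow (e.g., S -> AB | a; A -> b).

Nullable set: {A}.
S -> SKA: A nullable, giving SK | SKA.
Drop A -> ε.
Unchanged (no nullable symbols): S -> Kb; S -> b; A -> Kh; A -> h; K -> USS; K -> bh; U -> Ub; U -> b.

S -> b | Kb | SK | SKA; A -> h | Kh; K -> bh | USS; U -> b | Ub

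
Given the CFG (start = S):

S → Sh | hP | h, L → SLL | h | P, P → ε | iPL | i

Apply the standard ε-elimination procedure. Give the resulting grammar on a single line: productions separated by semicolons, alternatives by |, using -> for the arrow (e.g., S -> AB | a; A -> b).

Nullable set: {L, P}.
S -> hP: P nullable, giving h | hP.
L -> P: P nullable, giving P.
L -> SLL: L, L nullable, giving S | SL | SLL.
Drop P -> ε.
P -> iPL: P, L nullable, giving i | iL | iP | iPL.
Unchanged (no nullable symbols): S -> Sh; S -> h; L -> h; P -> i.

S -> h | Sh | hP; L -> P | S | h | SL | SLL; P -> i | iL | iP | iPL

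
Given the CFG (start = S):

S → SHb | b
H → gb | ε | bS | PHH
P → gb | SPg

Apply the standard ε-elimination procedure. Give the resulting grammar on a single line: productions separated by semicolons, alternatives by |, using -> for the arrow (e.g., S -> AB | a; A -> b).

Nullable set: {H}.
S -> SHb: H nullable, giving SHb | Sb.
Drop H -> ε.
H -> PHH: H, H nullable, giving P | PH | PHH.
Unchanged (no nullable symbols): S -> b; H -> bS; H -> gb; P -> SPg; P -> gb.

S -> b | Sb | SHb; H -> P | PH | bS | gb | PHH; P -> gb | SPg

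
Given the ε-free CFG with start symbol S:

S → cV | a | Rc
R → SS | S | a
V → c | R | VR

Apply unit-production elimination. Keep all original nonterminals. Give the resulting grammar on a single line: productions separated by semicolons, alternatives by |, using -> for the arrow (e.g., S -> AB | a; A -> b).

Unit productions: R->S, V->R.
Unit pairs (A ⇒* B via units): (R,S), (V,R), (V,S).
S: inherits non-unit rules of {S} → Rc | a | cV.
R: inherits non-unit rules of {R, S} → Rc | SS | a | cV.
V: inherits non-unit rules of {R, S, V} → Rc | SS | VR | a | c | cV.

S -> a | Rc | cV; R -> a | Rc | SS | cV; V -> a | c | Rc | SS | VR | cV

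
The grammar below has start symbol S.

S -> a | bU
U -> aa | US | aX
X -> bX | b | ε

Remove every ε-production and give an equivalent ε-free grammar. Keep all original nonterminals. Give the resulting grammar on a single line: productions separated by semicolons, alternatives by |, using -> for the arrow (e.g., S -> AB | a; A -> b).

Nullable set: {X}.
U -> aX: X nullable, giving a | aX.
Drop X -> ε.
X -> bX: X nullable, giving b | bX.
Unchanged (no nullable symbols): S -> a; S -> bU; U -> US; U -> aa; X -> b.

S -> a | bU; U -> a | US | aX | aa; X -> b | bX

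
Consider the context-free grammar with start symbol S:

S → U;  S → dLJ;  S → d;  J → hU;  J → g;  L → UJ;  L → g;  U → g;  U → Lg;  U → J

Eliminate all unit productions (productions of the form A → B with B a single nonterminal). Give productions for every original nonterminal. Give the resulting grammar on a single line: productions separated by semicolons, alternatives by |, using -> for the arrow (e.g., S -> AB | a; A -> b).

S -> d | g | Lg | hU | dLJ; J -> g | hU; L -> g | UJ; U -> g | Lg | hU

Unit productions: S->U, U->J.
Unit pairs (A ⇒* B via units): (S,J), (S,U), (U,J).
S: inherits non-unit rules of {J, S, U} → Lg | d | dLJ | g | hU.
J: inherits non-unit rules of {J} → g | hU.
L: inherits non-unit rules of {L} → UJ | g.
U: inherits non-unit rules of {J, U} → Lg | g | hU.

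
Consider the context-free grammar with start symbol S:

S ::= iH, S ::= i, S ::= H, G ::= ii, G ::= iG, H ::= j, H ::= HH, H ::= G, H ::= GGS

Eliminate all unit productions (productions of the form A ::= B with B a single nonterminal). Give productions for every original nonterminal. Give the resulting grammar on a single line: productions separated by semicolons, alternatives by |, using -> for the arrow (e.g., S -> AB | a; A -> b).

Unit productions: H->G, S->H.
Unit pairs (A ⇒* B via units): (H,G), (S,G), (S,H).
S: inherits non-unit rules of {G, H, S} → GGS | HH | i | iG | iH | ii | j.
G: inherits non-unit rules of {G} → iG | ii.
H: inherits non-unit rules of {G, H} → GGS | HH | iG | ii | j.

S -> i | j | HH | iG | iH | ii | GGS; G -> iG | ii; H -> j | HH | iG | ii | GGS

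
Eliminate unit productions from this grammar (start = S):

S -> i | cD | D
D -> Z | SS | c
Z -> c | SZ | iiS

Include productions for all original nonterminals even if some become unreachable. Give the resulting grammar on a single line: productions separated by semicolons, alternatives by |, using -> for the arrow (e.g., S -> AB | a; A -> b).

Unit productions: D->Z, S->D.
Unit pairs (A ⇒* B via units): (D,Z), (S,D), (S,Z).
S: inherits non-unit rules of {D, S, Z} → SS | SZ | c | cD | i | iiS.
D: inherits non-unit rules of {D, Z} → SS | SZ | c | iiS.
Z: inherits non-unit rules of {Z} → SZ | c | iiS.

S -> c | i | SS | SZ | cD | iiS; D -> c | SS | SZ | iiS; Z -> c | SZ | iiS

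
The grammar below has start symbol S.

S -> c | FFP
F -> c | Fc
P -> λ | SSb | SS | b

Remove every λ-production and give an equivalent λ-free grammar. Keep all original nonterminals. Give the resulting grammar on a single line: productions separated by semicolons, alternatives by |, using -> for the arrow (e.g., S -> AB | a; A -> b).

Nullable set: {P}.
S -> FFP: P nullable, giving FF | FFP.
Drop P -> λ.
Unchanged (no nullable symbols): S -> c; F -> Fc; F -> c; P -> SS; P -> SSb; P -> b.

S -> c | FF | FFP; F -> c | Fc; P -> b | SS | SSb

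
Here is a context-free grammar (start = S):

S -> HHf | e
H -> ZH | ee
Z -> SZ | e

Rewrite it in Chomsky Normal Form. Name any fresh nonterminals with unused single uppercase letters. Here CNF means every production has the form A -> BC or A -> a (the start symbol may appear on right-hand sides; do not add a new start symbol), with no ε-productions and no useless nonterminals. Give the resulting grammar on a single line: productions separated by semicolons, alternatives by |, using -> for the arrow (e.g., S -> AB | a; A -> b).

No ε-productions.
No unit productions to eliminate.
TERM: introduce A -> e, B -> f and substitute in every rule of length ≥2.
BIN: S -> HHB becomes S -> HC, C -> HB.

S -> e | HC; A -> e; B -> f; C -> HB; H -> AA | ZH; Z -> e | SZ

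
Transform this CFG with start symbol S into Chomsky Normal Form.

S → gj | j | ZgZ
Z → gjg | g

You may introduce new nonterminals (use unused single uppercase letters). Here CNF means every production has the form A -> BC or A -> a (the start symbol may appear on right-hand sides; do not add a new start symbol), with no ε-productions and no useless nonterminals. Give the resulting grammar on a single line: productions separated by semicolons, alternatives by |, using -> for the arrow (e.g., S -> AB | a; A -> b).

S -> j | AB | ZC; A -> g; B -> j; C -> AZ; D -> BA; Z -> g | AD

No ε-productions.
No unit productions to eliminate.
TERM: introduce A -> g, B -> j and substitute in every rule of length ≥2.
BIN: S -> ZAZ becomes S -> ZC, C -> AZ; Z -> ABA becomes Z -> AD, D -> BA.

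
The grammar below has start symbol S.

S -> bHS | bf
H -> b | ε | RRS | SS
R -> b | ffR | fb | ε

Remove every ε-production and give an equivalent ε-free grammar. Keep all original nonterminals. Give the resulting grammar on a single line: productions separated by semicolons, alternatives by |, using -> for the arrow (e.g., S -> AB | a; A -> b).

Nullable set: {H, R}.
S -> bHS: H nullable, giving bHS | bS.
Drop H -> ε.
H -> RRS: R, R nullable, giving RRS | RS | S.
Drop R -> ε.
R -> ffR: R nullable, giving ff | ffR.
Unchanged (no nullable symbols): S -> bf; H -> SS; H -> b; R -> b; R -> fb.

S -> bS | bf | bHS; H -> S | b | RS | SS | RRS; R -> b | fb | ff | ffR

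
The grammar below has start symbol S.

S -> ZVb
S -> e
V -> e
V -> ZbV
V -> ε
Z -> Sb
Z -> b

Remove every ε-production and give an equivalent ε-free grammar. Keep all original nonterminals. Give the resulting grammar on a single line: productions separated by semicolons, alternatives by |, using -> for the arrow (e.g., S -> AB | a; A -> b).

S -> e | Zb | ZVb; V -> e | Zb | ZbV; Z -> b | Sb

Nullable set: {V}.
S -> ZVb: V nullable, giving ZVb | Zb.
Drop V -> ε.
V -> ZbV: V nullable, giving Zb | ZbV.
Unchanged (no nullable symbols): S -> e; V -> e; Z -> Sb; Z -> b.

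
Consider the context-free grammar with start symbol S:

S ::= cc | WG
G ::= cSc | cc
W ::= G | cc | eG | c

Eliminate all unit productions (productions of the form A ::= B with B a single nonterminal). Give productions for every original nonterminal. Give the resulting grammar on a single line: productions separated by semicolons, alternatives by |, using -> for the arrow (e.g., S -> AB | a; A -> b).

S -> WG | cc; G -> cc | cSc; W -> c | cc | eG | cSc

Unit productions: W->G.
Unit pairs (A ⇒* B via units): (W,G).
S: inherits non-unit rules of {S} → WG | cc.
G: inherits non-unit rules of {G} → cSc | cc.
W: inherits non-unit rules of {G, W} → c | cSc | cc | eG.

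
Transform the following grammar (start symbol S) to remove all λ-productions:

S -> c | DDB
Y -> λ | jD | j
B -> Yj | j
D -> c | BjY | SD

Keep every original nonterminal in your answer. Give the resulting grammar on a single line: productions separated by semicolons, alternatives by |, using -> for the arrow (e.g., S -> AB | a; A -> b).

S -> c | DDB; B -> j | Yj; D -> c | Bj | SD | BjY; Y -> j | jD

Nullable set: {Y}.
B -> Yj: Y nullable, giving Yj | j.
D -> BjY: Y nullable, giving Bj | BjY.
Drop Y -> λ.
Unchanged (no nullable symbols): S -> DDB; S -> c; B -> j; D -> SD; D -> c; Y -> j; Y -> jD.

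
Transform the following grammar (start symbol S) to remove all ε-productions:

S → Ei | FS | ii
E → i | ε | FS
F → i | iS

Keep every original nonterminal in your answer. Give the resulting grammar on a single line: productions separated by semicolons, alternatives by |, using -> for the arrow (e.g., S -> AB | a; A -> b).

Nullable set: {E}.
S -> Ei: E nullable, giving Ei | i.
Drop E -> ε.
Unchanged (no nullable symbols): S -> FS; S -> ii; E -> FS; E -> i; F -> i; F -> iS.

S -> i | Ei | FS | ii; E -> i | FS; F -> i | iS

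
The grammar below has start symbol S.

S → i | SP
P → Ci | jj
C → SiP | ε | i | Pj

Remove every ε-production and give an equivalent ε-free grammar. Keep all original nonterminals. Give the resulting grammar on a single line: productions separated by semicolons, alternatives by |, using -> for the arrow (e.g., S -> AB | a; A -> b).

Nullable set: {C}.
Drop C -> ε.
P -> Ci: C nullable, giving Ci | i.
Unchanged (no nullable symbols): S -> SP; S -> i; C -> Pj; C -> SiP; C -> i; P -> jj.

S -> i | SP; C -> i | Pj | SiP; P -> i | Ci | jj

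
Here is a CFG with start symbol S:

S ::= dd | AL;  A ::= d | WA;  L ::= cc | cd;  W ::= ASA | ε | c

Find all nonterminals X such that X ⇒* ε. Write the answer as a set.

Directly nullable (have an ε-rule): {W}.
Not nullable: A, L, S — each has a terminal in every rule's right-hand side or depends on a non-nullable symbol.

{W}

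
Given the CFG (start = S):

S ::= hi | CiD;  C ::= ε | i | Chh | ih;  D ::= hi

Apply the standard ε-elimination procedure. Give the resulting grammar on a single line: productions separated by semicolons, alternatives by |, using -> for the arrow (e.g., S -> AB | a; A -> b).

S -> hi | iD | CiD; C -> i | hh | ih | Chh; D -> hi

Nullable set: {C}.
S -> CiD: C nullable, giving CiD | iD.
Drop C -> ε.
C -> Chh: C nullable, giving Chh | hh.
Unchanged (no nullable symbols): S -> hi; C -> i; C -> ih; D -> hi.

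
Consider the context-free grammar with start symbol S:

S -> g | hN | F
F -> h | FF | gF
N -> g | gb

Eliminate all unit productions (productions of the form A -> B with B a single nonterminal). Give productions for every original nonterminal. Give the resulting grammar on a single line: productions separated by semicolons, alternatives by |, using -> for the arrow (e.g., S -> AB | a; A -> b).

S -> g | h | FF | gF | hN; F -> h | FF | gF; N -> g | gb

Unit productions: S->F.
Unit pairs (A ⇒* B via units): (S,F).
S: inherits non-unit rules of {F, S} → FF | g | gF | h | hN.
F: inherits non-unit rules of {F} → FF | gF | h.
N: inherits non-unit rules of {N} → g | gb.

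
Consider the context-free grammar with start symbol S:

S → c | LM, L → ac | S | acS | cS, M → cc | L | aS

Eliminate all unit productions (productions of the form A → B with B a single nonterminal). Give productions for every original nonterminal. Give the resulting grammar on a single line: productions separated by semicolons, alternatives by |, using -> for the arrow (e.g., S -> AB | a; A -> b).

Unit productions: L->S, M->L.
Unit pairs (A ⇒* B via units): (L,S), (M,L), (M,S).
S: inherits non-unit rules of {S} → LM | c.
L: inherits non-unit rules of {L, S} → LM | ac | acS | c | cS.
M: inherits non-unit rules of {L, M, S} → LM | aS | ac | acS | c | cS | cc.

S -> c | LM; L -> c | LM | ac | cS | acS; M -> c | LM | aS | ac | cS | cc | acS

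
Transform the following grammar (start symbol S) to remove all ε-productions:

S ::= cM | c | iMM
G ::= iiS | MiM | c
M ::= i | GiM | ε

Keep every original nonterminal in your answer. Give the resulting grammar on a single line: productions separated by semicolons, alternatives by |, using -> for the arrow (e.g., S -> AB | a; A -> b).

S -> c | i | cM | iM | iMM; G -> c | i | Mi | iM | MiM | iiS; M -> i | Gi | GiM

Nullable set: {M}.
S -> cM: M nullable, giving c | cM.
S -> iMM: M, M nullable, giving i | iM | iMM.
G -> MiM: M, M nullable, giving Mi | MiM | i | iM.
Drop M -> ε.
M -> GiM: M nullable, giving Gi | GiM.
Unchanged (no nullable symbols): S -> c; G -> c; G -> iiS; M -> i.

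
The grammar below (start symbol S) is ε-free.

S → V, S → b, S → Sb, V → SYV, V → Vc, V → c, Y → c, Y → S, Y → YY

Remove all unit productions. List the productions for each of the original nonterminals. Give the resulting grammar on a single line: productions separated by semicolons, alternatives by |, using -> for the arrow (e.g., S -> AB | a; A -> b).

S -> b | c | Sb | Vc | SYV; V -> c | Vc | SYV; Y -> b | c | Sb | Vc | YY | SYV

Unit productions: S->V, Y->S.
Unit pairs (A ⇒* B via units): (S,V), (Y,S), (Y,V).
S: inherits non-unit rules of {S, V} → SYV | Sb | Vc | b | c.
V: inherits non-unit rules of {V} → SYV | Vc | c.
Y: inherits non-unit rules of {S, V, Y} → SYV | Sb | Vc | YY | b | c.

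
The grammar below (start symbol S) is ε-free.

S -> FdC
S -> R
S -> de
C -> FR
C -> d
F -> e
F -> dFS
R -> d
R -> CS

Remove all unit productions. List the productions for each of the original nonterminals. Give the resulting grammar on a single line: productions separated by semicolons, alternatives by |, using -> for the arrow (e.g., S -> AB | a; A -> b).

Unit productions: S->R.
Unit pairs (A ⇒* B via units): (S,R).
S: inherits non-unit rules of {R, S} → CS | FdC | d | de.
C: inherits non-unit rules of {C} → FR | d.
F: inherits non-unit rules of {F} → dFS | e.
R: inherits non-unit rules of {R} → CS | d.

S -> d | CS | de | FdC; C -> d | FR; F -> e | dFS; R -> d | CS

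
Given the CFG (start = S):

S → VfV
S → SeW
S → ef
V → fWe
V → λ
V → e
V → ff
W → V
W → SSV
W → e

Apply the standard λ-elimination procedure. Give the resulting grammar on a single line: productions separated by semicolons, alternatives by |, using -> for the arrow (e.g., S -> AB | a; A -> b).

Nullable set: {V, W}.
S -> SeW: W nullable, giving Se | SeW.
S -> VfV: V, V nullable, giving Vf | VfV | f | fV.
Drop V -> λ.
V -> fWe: W nullable, giving fWe | fe.
W -> SSV: V nullable, giving SS | SSV.
W -> V: V nullable, giving V.
Unchanged (no nullable symbols): S -> ef; V -> e; V -> ff; W -> e.

S -> f | Se | Vf | ef | fV | SeW | VfV; V -> e | fe | ff | fWe; W -> V | e | SS | SSV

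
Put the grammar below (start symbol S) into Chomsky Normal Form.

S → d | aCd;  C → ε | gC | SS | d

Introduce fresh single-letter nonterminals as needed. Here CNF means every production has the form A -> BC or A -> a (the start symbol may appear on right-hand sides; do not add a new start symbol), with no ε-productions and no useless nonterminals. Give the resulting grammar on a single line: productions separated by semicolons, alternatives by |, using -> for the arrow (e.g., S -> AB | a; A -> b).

S -> d | BD | BE; A -> g; B -> a; C -> d | g | AC | SS; D -> d; E -> CD

Nullable: {C}; after ε-elimination: S -> d | ad | aCd; C -> d | g | SS | gC.
No unit productions to eliminate.
TERM: introduce B -> a, D -> d, A -> g and substitute in every rule of length ≥2.
BIN: S -> BCD becomes S -> BE, E -> CD.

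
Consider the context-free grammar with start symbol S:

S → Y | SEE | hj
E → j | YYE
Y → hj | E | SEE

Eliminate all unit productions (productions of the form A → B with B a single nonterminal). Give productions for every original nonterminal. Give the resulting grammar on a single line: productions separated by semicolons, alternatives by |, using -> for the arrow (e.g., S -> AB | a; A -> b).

Unit productions: S->Y, Y->E.
Unit pairs (A ⇒* B via units): (S,E), (S,Y), (Y,E).
S: inherits non-unit rules of {E, S, Y} → SEE | YYE | hj | j.
E: inherits non-unit rules of {E} → YYE | j.
Y: inherits non-unit rules of {E, Y} → SEE | YYE | hj | j.

S -> j | hj | SEE | YYE; E -> j | YYE; Y -> j | hj | SEE | YYE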